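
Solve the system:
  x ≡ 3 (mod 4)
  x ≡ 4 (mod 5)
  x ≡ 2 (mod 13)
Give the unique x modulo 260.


Moduli 4, 5, 13 are pairwise coprime; by CRT there is a unique solution modulo M = 4 · 5 · 13 = 260.
Solve pairwise, accumulating the modulus:
  Start with x ≡ 3 (mod 4).
  Combine with x ≡ 4 (mod 5): since gcd(4, 5) = 1, we get a unique residue mod 20.
    Write x = 3 + 4·t and substitute into x ≡ 4 (mod 5): 4·t ≡ 4 − 3 = 1 (mod 5).
    The inverse of 4 mod 5 is 4 (since 4·4 = 16 = 3·5 + 1), so t ≡ 4·1 = 4 ≡ 4 (mod 5).
    Then x = 3 + 4·4 = 19, valid modulo lcm(4, 5) = 20: x ≡ 19 (mod 20).
  Combine with x ≡ 2 (mod 13): since gcd(20, 13) = 1, we get a unique residue mod 260.
    Write x = 19 + 20·t and substitute into x ≡ 2 (mod 13): 20·t ≡ 2 − 19 = -17 (mod 13).
    Reduce coefficients mod 13: 7·t ≡ 9 (mod 13).
    The inverse of 7 mod 13 is 2 (since 7·2 = 14 = 1·13 + 1), so t ≡ 2·9 = 18 ≡ 5 (mod 13).
    Then x = 19 + 20·5 = 119, valid modulo lcm(20, 13) = 260: x ≡ 119 (mod 260).
Verify: 119 mod 4 = 3 ✓, 119 mod 5 = 4 ✓, 119 mod 13 = 2 ✓.

x ≡ 119 (mod 260).


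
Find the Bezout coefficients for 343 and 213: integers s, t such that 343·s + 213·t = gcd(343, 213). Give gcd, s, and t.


Euclidean algorithm on (343, 213) — divide until remainder is 0:
  343 = 1 · 213 + 130
  213 = 1 · 130 + 83
  130 = 1 · 83 + 47
  83 = 1 · 47 + 36
  47 = 1 · 36 + 11
  36 = 3 · 11 + 3
  11 = 3 · 3 + 2
  3 = 1 · 2 + 1
  2 = 2 · 1 + 0
gcd(343, 213) = 1.
Track Bezout coefficients alongside the remainders: start with r₀ = 343 = a·1 + b·0 (s = 1, t = 0) and r₁ = 213 = a·0 + b·1 (s = 0, t = 1); each new remainder r_{k+1} = r_{k-1} − q_k·r_k inherits s_{k+1} = s_{k-1} − q_k·s_k, t_{k+1} = t_{k-1} − q_k·t_k, so r_k = a·s_k + b·t_k at every step:
  q = 1: r = 130, s = 1 − 1·0 = 1, t = 0 − 1·1 = -1  (check: 343·1 + 213·(-1) = 130)
  q = 1: r = 83, s = 0 − 1·1 = -1, t = 1 − 1·(-1) = 2  (check: 343·(-1) + 213·2 = 83)
  q = 1: r = 47, s = 1 − 1·(-1) = 2, t = -1 − 1·2 = -3  (check: 343·2 + 213·(-3) = 47)
  q = 1: r = 36, s = -1 − 1·2 = -3, t = 2 − 1·(-3) = 5  (check: 343·(-3) + 213·5 = 36)
  q = 1: r = 11, s = 2 − 1·(-3) = 5, t = -3 − 1·5 = -8  (check: 343·5 + 213·(-8) = 11)
  q = 3: r = 3, s = -3 − 3·5 = -18, t = 5 − 3·(-8) = 29  (check: 343·(-18) + 213·29 = 3)
  q = 3: r = 2, s = 5 − 3·(-18) = 59, t = -8 − 3·29 = -95  (check: 343·59 + 213·(-95) = 2)
  q = 1: r = 1, s = -18 − 1·59 = -77, t = 29 − 1·(-95) = 124  (check: 343·(-77) + 213·124 = 1)
The row with r = 1 (the gcd) gives the Bezout coefficients s = -77, t = 124.
Result: 343 · (-77) + 213 · (124) = 1.

gcd(343, 213) = 1; s = -77, t = 124 (check: 343·(-77) + 213·124 = 1).


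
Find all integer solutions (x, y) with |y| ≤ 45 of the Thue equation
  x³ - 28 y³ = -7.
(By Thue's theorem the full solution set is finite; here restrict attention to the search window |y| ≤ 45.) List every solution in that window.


The equation is x³ - 28y³ = -7. For fixed y, x³ = 28·y³ − 7, so a solution requires the RHS to be a perfect cube.
Strategy: iterate y from -45 to 45, compute RHS = 28·y³ − 7, and check whether it is a (positive or negative) perfect cube.
Check small values of y:
  y = 0: RHS = -7 is not a perfect cube.
  y = 1: RHS = 21 is not a perfect cube.
  y = -1: RHS = -35 is not a perfect cube.
  y = 2: RHS = 217 is not a perfect cube.
  y = -2: RHS = -231 is not a perfect cube.
  y = 3: RHS = 749 is not a perfect cube.
  y = -3: RHS = -763 is not a perfect cube.
Continuing the search up to |y| = 45 finds no solutions either.
No (x, y) in the scanned range satisfies the equation.

No integer solutions with |y| ≤ 45.


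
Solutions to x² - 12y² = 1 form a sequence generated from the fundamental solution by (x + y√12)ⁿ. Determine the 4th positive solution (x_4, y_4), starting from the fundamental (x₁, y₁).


Step 1: Find the fundamental solution (x₁, y₁) of x² - 12y² = 1.
  Expand √12 as a continued fraction. a₀ = ⌊√12⌋ = 3; iterate m_{k+1} = d_k·a_k − m_k, d_{k+1} = (12 − m_{k+1}²)/d_k, a_{k+1} = ⌊(a₀ + m_{k+1})/d_{k+1}⌋ (starting m₀ = 0, d₀ = 1), with convergents p_k = a_k·p_{k-1} + p_{k-2}, q_k = a_k·q_{k-1} + q_{k-2} (p₋₁ = 1, q₋₁ = 0):
  k = 0: a₀ = 3; p₀/q₀ = 3/1; p₀² − 12·q₀² = 9 − 12 = -3.
  k = 1: m = 3, d = 3, a = ⌊(3 + 3)/3⌋ = 2; p/q = (2·3 + 1)/(2·1 + 0) = 7/2; p² − 12·q² = 49 − 48 = 1.
  The first convergent with p² − 12·q² = 1 gives the fundamental solution (x₁, y₁) = (7, 2).
Step 2: Apply the recurrence (x_{n+1}, y_{n+1}) = (x₁x_n + 12y₁y_n, x₁y_n + y₁x_n) repeatedly.
  From (x_1, y_1) = (7, 2): x_2 = 7·7 + 12·2·2 = 97; y_2 = 7·2 + 2·7 = 28.
  From (x_2, y_2) = (97, 28): x_3 = 7·97 + 12·2·28 = 1351; y_3 = 7·28 + 2·97 = 390.
  From (x_3, y_3) = (1351, 390): x_4 = 7·1351 + 12·2·390 = 18817; y_4 = 7·390 + 2·1351 = 5432.
Step 3: Verify x_4² - 12·y_4² = 354079489 - 354079488 = 1 (should be 1). ✓

(x_1, y_1) = (7, 2); (x_4, y_4) = (18817, 5432).


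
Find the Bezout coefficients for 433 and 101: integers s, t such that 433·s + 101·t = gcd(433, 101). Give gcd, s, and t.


Euclidean algorithm on (433, 101) — divide until remainder is 0:
  433 = 4 · 101 + 29
  101 = 3 · 29 + 14
  29 = 2 · 14 + 1
  14 = 14 · 1 + 0
gcd(433, 101) = 1.
Track Bezout coefficients alongside the remainders: start with r₀ = 433 = a·1 + b·0 (s = 1, t = 0) and r₁ = 101 = a·0 + b·1 (s = 0, t = 1); each new remainder r_{k+1} = r_{k-1} − q_k·r_k inherits s_{k+1} = s_{k-1} − q_k·s_k, t_{k+1} = t_{k-1} − q_k·t_k, so r_k = a·s_k + b·t_k at every step:
  q = 4: r = 29, s = 1 − 4·0 = 1, t = 0 − 4·1 = -4  (check: 433·1 + 101·(-4) = 29)
  q = 3: r = 14, s = 0 − 3·1 = -3, t = 1 − 3·(-4) = 13  (check: 433·(-3) + 101·13 = 14)
  q = 2: r = 1, s = 1 − 2·(-3) = 7, t = -4 − 2·13 = -30  (check: 433·7 + 101·(-30) = 1)
The row with r = 1 (the gcd) gives the Bezout coefficients s = 7, t = -30.
Result: 433 · (7) + 101 · (-30) = 1.

gcd(433, 101) = 1; s = 7, t = -30 (check: 433·7 + 101·(-30) = 1).


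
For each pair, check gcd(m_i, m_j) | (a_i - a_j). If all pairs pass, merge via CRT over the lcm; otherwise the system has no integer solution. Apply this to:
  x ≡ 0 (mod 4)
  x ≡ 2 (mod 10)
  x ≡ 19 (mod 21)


Moduli 4, 10, 21 are not pairwise coprime, so CRT works modulo lcm(m_i) when all pairwise compatibility conditions hold.
Pairwise compatibility: gcd(m_i, m_j) must divide a_i - a_j for every pair.
Merge one congruence at a time:
  Start: x ≡ 0 (mod 4).
  Combine with x ≡ 2 (mod 10): gcd(4, 10) = 2; 2 - 0 = 2, which IS divisible by 2, so compatible.
    Write x = 0 + 4·t and substitute into x ≡ 2 (mod 10): 4·t ≡ 2 − 0 = 2 (mod 10).
    Divide the congruence (and modulus) by g = 2: 2·t ≡ 1 (mod 5).
    The inverse of 2 mod 5 is 3 (since 2·3 = 6 = 1·5 + 1), so t ≡ 3·1 = 3 ≡ 3 (mod 5).
    Then x = 0 + 4·3 = 12, valid modulo lcm(4, 10) = 20: x ≡ 12 (mod 20).
  Combine with x ≡ 19 (mod 21): gcd(20, 21) = 1; 19 - 12 = 7, which IS divisible by 1, so compatible.
    Write x = 12 + 20·t and substitute into x ≡ 19 (mod 21): 20·t ≡ 19 − 12 = 7 (mod 21).
    The inverse of 20 mod 21 is 20 (since 20·20 = 400 = 19·21 + 1), so t ≡ 20·7 = 140 ≡ 14 (mod 21).
    Then x = 12 + 20·14 = 292, valid modulo lcm(20, 21) = 420: x ≡ 292 (mod 420).
Verify: 292 mod 4 = 0, 292 mod 10 = 2, 292 mod 21 = 19.

x ≡ 292 (mod 420).


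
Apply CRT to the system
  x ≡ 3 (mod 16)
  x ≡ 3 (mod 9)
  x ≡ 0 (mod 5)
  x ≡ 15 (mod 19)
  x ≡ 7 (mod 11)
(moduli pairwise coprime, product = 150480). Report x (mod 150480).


Product of moduli M = 16 · 9 · 5 · 19 · 11 = 150480.
Merge one congruence at a time:
  Start: x ≡ 3 (mod 16).
  Combine with x ≡ 3 (mod 9); new modulus lcm = 144.
    Write x = 3 + 16·t and substitute into x ≡ 3 (mod 9): 16·t ≡ 3 − 3 = 0 (mod 9).
    Reduce coefficients mod 9: 7·t ≡ 0 (mod 9).
    The inverse of 7 mod 9 is 4 (since 7·4 = 28 = 3·9 + 1), so t ≡ 4·0 = 0 ≡ 0 (mod 9).
    Then x = 3 + 16·0 = 3, valid modulo lcm(16, 9) = 144: x ≡ 3 (mod 144).
  Combine with x ≡ 0 (mod 5); new modulus lcm = 720.
    Write x = 3 + 144·t and substitute into x ≡ 0 (mod 5): 144·t ≡ 0 − 3 = -3 (mod 5).
    Reduce coefficients mod 5: 4·t ≡ 2 (mod 5).
    The inverse of 4 mod 5 is 4 (since 4·4 = 16 = 3·5 + 1), so t ≡ 4·2 = 8 ≡ 3 (mod 5).
    Then x = 3 + 144·3 = 435, valid modulo lcm(144, 5) = 720: x ≡ 435 (mod 720).
  Combine with x ≡ 15 (mod 19); new modulus lcm = 13680.
    Write x = 435 + 720·t and substitute into x ≡ 15 (mod 19): 720·t ≡ 15 − 435 = -420 (mod 19).
    Reduce coefficients mod 19: 17·t ≡ 17 (mod 19).
    The inverse of 17 mod 19 is 9 (since 17·9 = 153 = 8·19 + 1), so t ≡ 9·17 = 153 ≡ 1 (mod 19).
    Then x = 435 + 720·1 = 1155, valid modulo lcm(720, 19) = 13680: x ≡ 1155 (mod 13680).
  Combine with x ≡ 7 (mod 11); new modulus lcm = 150480.
    Write x = 1155 + 13680·t and substitute into x ≡ 7 (mod 11): 13680·t ≡ 7 − 1155 = -1148 (mod 11).
    Reduce coefficients mod 11: 7·t ≡ 7 (mod 11).
    The inverse of 7 mod 11 is 8 (since 7·8 = 56 = 5·11 + 1), so t ≡ 8·7 = 56 ≡ 1 (mod 11).
    Then x = 1155 + 13680·1 = 14835, valid modulo lcm(13680, 11) = 150480: x ≡ 14835 (mod 150480).
Verify against each original: 14835 mod 16 = 3, 14835 mod 9 = 3, 14835 mod 5 = 0, 14835 mod 19 = 15, 14835 mod 11 = 7.

x ≡ 14835 (mod 150480).


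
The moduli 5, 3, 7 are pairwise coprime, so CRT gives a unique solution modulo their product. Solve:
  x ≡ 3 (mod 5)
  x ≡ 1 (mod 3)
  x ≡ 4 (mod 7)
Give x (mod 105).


Moduli 5, 3, 7 are pairwise coprime; by CRT there is a unique solution modulo M = 5 · 3 · 7 = 105.
Solve pairwise, accumulating the modulus:
  Start with x ≡ 3 (mod 5).
  Combine with x ≡ 1 (mod 3): since gcd(5, 3) = 1, we get a unique residue mod 15.
    Write x = 3 + 5·t and substitute into x ≡ 1 (mod 3): 5·t ≡ 1 − 3 = -2 (mod 3).
    Reduce coefficients mod 3: 2·t ≡ 1 (mod 3).
    The inverse of 2 mod 3 is 2 (since 2·2 = 4 = 1·3 + 1), so t ≡ 2·1 = 2 ≡ 2 (mod 3).
    Then x = 3 + 5·2 = 13, valid modulo lcm(5, 3) = 15: x ≡ 13 (mod 15).
  Combine with x ≡ 4 (mod 7): since gcd(15, 7) = 1, we get a unique residue mod 105.
    Write x = 13 + 15·t and substitute into x ≡ 4 (mod 7): 15·t ≡ 4 − 13 = -9 (mod 7).
    Reduce coefficients mod 7: 1·t ≡ 5 (mod 7).
    So t ≡ 5 (mod 7).
    Then x = 13 + 15·5 = 88, valid modulo lcm(15, 7) = 105: x ≡ 88 (mod 105).
Verify: 88 mod 5 = 3 ✓, 88 mod 3 = 1 ✓, 88 mod 7 = 4 ✓.

x ≡ 88 (mod 105).


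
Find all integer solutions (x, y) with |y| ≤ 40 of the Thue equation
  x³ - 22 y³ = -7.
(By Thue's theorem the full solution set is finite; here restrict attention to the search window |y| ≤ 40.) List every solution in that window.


The equation is x³ - 22y³ = -7. For fixed y, x³ = 22·y³ − 7, so a solution requires the RHS to be a perfect cube.
Strategy: iterate y from -40 to 40, compute RHS = 22·y³ − 7, and check whether it is a (positive or negative) perfect cube.
Check small values of y:
  y = 0: RHS = -7 is not a perfect cube.
  y = 1: RHS = 15 is not a perfect cube.
  y = -1: RHS = -29 is not a perfect cube.
  y = 2: RHS = 169 is not a perfect cube.
  y = -2: RHS = -183 is not a perfect cube.
  y = 3: RHS = 587 is not a perfect cube.
  y = -3: RHS = -601 is not a perfect cube.
Continuing the search up to |y| = 40 finds no solutions either.
No (x, y) in the scanned range satisfies the equation.

No integer solutions with |y| ≤ 40.


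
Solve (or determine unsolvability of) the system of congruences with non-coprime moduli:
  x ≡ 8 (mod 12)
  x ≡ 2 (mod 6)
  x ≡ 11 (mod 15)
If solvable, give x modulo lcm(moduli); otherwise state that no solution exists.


Moduli 12, 6, 15 are not pairwise coprime, so CRT works modulo lcm(m_i) when all pairwise compatibility conditions hold.
Pairwise compatibility: gcd(m_i, m_j) must divide a_i - a_j for every pair.
Merge one congruence at a time:
  Start: x ≡ 8 (mod 12).
  Combine with x ≡ 2 (mod 6): gcd(12, 6) = 6; 2 - 8 = -6, which IS divisible by 6, so compatible.
    Write x = 8 + 12·t and substitute into x ≡ 2 (mod 6): 12·t ≡ 2 − 8 = -6 (mod 6).
    Divide the congruence (and modulus) by g = 6: 2·t ≡ -1 (mod 1).
    Modulo 1 every t works; take t = 0.
    Then x = 8 + 12·0 = 8, valid modulo lcm(12, 6) = 12: x ≡ 8 (mod 12).
  Combine with x ≡ 11 (mod 15): gcd(12, 15) = 3; 11 - 8 = 3, which IS divisible by 3, so compatible.
    Write x = 8 + 12·t and substitute into x ≡ 11 (mod 15): 12·t ≡ 11 − 8 = 3 (mod 15).
    Divide the congruence (and modulus) by g = 3: 4·t ≡ 1 (mod 5).
    The inverse of 4 mod 5 is 4 (since 4·4 = 16 = 3·5 + 1), so t ≡ 4·1 = 4 ≡ 4 (mod 5).
    Then x = 8 + 12·4 = 56, valid modulo lcm(12, 15) = 60: x ≡ 56 (mod 60).
Verify: 56 mod 12 = 8, 56 mod 6 = 2, 56 mod 15 = 11.

x ≡ 56 (mod 60).


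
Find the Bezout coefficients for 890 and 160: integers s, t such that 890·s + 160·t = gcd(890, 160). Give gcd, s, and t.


Euclidean algorithm on (890, 160) — divide until remainder is 0:
  890 = 5 · 160 + 90
  160 = 1 · 90 + 70
  90 = 1 · 70 + 20
  70 = 3 · 20 + 10
  20 = 2 · 10 + 0
gcd(890, 160) = 10.
Track Bezout coefficients alongside the remainders: start with r₀ = 890 = a·1 + b·0 (s = 1, t = 0) and r₁ = 160 = a·0 + b·1 (s = 0, t = 1); each new remainder r_{k+1} = r_{k-1} − q_k·r_k inherits s_{k+1} = s_{k-1} − q_k·s_k, t_{k+1} = t_{k-1} − q_k·t_k, so r_k = a·s_k + b·t_k at every step:
  q = 5: r = 90, s = 1 − 5·0 = 1, t = 0 − 5·1 = -5  (check: 890·1 + 160·(-5) = 90)
  q = 1: r = 70, s = 0 − 1·1 = -1, t = 1 − 1·(-5) = 6  (check: 890·(-1) + 160·6 = 70)
  q = 1: r = 20, s = 1 − 1·(-1) = 2, t = -5 − 1·6 = -11  (check: 890·2 + 160·(-11) = 20)
  q = 3: r = 10, s = -1 − 3·2 = -7, t = 6 − 3·(-11) = 39  (check: 890·(-7) + 160·39 = 10)
The row with r = 10 (the gcd) gives the Bezout coefficients s = -7, t = 39.
Result: 890 · (-7) + 160 · (39) = 10.

gcd(890, 160) = 10; s = -7, t = 39 (check: 890·(-7) + 160·39 = 10).


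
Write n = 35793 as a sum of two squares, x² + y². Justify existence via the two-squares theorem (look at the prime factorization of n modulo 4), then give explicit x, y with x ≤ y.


Step 1: Factor n = 35793 = 3^2 · 41 · 97.
Step 2: Check the mod-4 condition on each prime factor: 3 ≡ 3 (mod 4), exponent 2 (must be even); 41 ≡ 1 (mod 4), exponent 1; 97 ≡ 1 (mod 4), exponent 1.
All primes ≡ 3 (mod 4) appear to even exponent (or don't appear), so by the two-squares theorem n IS expressible as a sum of two squares.
Step 3: Build a representation. Group n = k² · m with k = 3 and m = 41 · 97 = 3977 (a product of primes ≡ 1 (mod 4)); a representation of m scales to one of n via (k·x)² + (k·y)² = k²(x² + y²). Each prime p ≡ 1 (mod 4) is itself a sum of two squares; find a² by testing p − a² for a perfect square:
  41: 41 − 1² = 40, 41 − 2² = 37, 41 − 3² = 32, 41 − 4² = 25 = 5² ⇒ 41 = 4² + 5².
  97: 97 − 1² = 96, 97 − 2² = 93, 97 − 3² = 88, 97 − 4² = 81 = 9² ⇒ 97 = 4² + 9².
  Combine using the Brahmagupta–Fibonacci identity (a² + b²)(c² + d²) = (ac − bd)² + (ad + bc)² = (ac + bd)² + (ad − bc)²:
  41 · 97 = 3977: from (4² + 5²)(4² + 9²), take (4·4 − 5·9, 4·9 + 5·4) = (16 − 45, 36 + 20) = (-29, 56); dropping signs (only squares matter) gives (29, 56); check 29² + 56² = 841 + 3136 = 3977 ✓.
  Scale by k = 3: (3·29, 3·56) = (87, 168).
Step 4: Order so x ≤ y and verify: 87² + 168² = 7569 + 28224 = 35793 = n. ✓

n = 35793 = 87² + 168² (one valid representation with x ≤ y).


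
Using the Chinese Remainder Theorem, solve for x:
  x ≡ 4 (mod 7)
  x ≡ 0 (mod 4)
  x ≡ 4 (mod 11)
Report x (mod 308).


Moduli 7, 4, 11 are pairwise coprime; by CRT there is a unique solution modulo M = 7 · 4 · 11 = 308.
Solve pairwise, accumulating the modulus:
  Start with x ≡ 4 (mod 7).
  Combine with x ≡ 0 (mod 4): since gcd(7, 4) = 1, we get a unique residue mod 28.
    Write x = 4 + 7·t and substitute into x ≡ 0 (mod 4): 7·t ≡ 0 − 4 = -4 (mod 4).
    Reduce coefficients mod 4: 3·t ≡ 0 (mod 4).
    The inverse of 3 mod 4 is 3 (since 3·3 = 9 = 2·4 + 1), so t ≡ 3·0 = 0 ≡ 0 (mod 4).
    Then x = 4 + 7·0 = 4, valid modulo lcm(7, 4) = 28: x ≡ 4 (mod 28).
  Combine with x ≡ 4 (mod 11): since gcd(28, 11) = 1, we get a unique residue mod 308.
    Write x = 4 + 28·t and substitute into x ≡ 4 (mod 11): 28·t ≡ 4 − 4 = 0 (mod 11).
    Reduce coefficients mod 11: 6·t ≡ 0 (mod 11).
    The inverse of 6 mod 11 is 2 (since 6·2 = 12 = 1·11 + 1), so t ≡ 2·0 = 0 ≡ 0 (mod 11).
    Then x = 4 + 28·0 = 4, valid modulo lcm(28, 11) = 308: x ≡ 4 (mod 308).
Verify: 4 mod 7 = 4 ✓, 4 mod 4 = 0 ✓, 4 mod 11 = 4 ✓.

x ≡ 4 (mod 308).


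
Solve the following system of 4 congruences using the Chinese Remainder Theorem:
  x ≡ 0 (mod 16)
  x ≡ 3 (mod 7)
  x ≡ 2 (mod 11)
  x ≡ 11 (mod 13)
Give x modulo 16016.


Product of moduli M = 16 · 7 · 11 · 13 = 16016.
Merge one congruence at a time:
  Start: x ≡ 0 (mod 16).
  Combine with x ≡ 3 (mod 7); new modulus lcm = 112.
    Write x = 0 + 16·t and substitute into x ≡ 3 (mod 7): 16·t ≡ 3 − 0 = 3 (mod 7).
    Reduce coefficients mod 7: 2·t ≡ 3 (mod 7).
    The inverse of 2 mod 7 is 4 (since 2·4 = 8 = 1·7 + 1), so t ≡ 4·3 = 12 ≡ 5 (mod 7).
    Then x = 0 + 16·5 = 80, valid modulo lcm(16, 7) = 112: x ≡ 80 (mod 112).
  Combine with x ≡ 2 (mod 11); new modulus lcm = 1232.
    Write x = 80 + 112·t and substitute into x ≡ 2 (mod 11): 112·t ≡ 2 − 80 = -78 (mod 11).
    Reduce coefficients mod 11: 2·t ≡ 10 (mod 11).
    The inverse of 2 mod 11 is 6 (since 2·6 = 12 = 1·11 + 1), so t ≡ 6·10 = 60 ≡ 5 (mod 11).
    Then x = 80 + 112·5 = 640, valid modulo lcm(112, 11) = 1232: x ≡ 640 (mod 1232).
  Combine with x ≡ 11 (mod 13); new modulus lcm = 16016.
    Write x = 640 + 1232·t and substitute into x ≡ 11 (mod 13): 1232·t ≡ 11 − 640 = -629 (mod 13).
    Reduce coefficients mod 13: 10·t ≡ 8 (mod 13).
    The inverse of 10 mod 13 is 4 (since 10·4 = 40 = 3·13 + 1), so t ≡ 4·8 = 32 ≡ 6 (mod 13).
    Then x = 640 + 1232·6 = 8032, valid modulo lcm(1232, 13) = 16016: x ≡ 8032 (mod 16016).
Verify against each original: 8032 mod 16 = 0, 8032 mod 7 = 3, 8032 mod 11 = 2, 8032 mod 13 = 11.

x ≡ 8032 (mod 16016).


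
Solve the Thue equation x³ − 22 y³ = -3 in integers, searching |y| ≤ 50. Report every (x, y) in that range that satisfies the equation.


The equation is x³ - 22y³ = -3. For fixed y, x³ = 22·y³ − 3, so a solution requires the RHS to be a perfect cube.
Strategy: iterate y from -50 to 50, compute RHS = 22·y³ − 3, and check whether it is a (positive or negative) perfect cube.
Check small values of y:
  y = 0: RHS = -3 is not a perfect cube.
  y = 1: RHS = 19 is not a perfect cube.
  y = -1: RHS = -25 is not a perfect cube.
  y = 2: RHS = 173 is not a perfect cube.
  y = -2: RHS = -179 is not a perfect cube.
  y = 3: RHS = 591 is not a perfect cube.
  y = -3: RHS = -597 is not a perfect cube.
Continuing the search up to |y| = 50 finds no solutions either.
No (x, y) in the scanned range satisfies the equation.

No integer solutions with |y| ≤ 50.


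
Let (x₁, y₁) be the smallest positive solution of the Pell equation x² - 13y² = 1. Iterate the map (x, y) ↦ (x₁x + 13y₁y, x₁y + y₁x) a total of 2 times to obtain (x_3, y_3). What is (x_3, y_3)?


Step 1: Find the fundamental solution (x₁, y₁) of x² - 13y² = 1.
  Expand √13 as a continued fraction. a₀ = ⌊√13⌋ = 3; iterate m_{k+1} = d_k·a_k − m_k, d_{k+1} = (13 − m_{k+1}²)/d_k, a_{k+1} = ⌊(a₀ + m_{k+1})/d_{k+1}⌋ (starting m₀ = 0, d₀ = 1), with convergents p_k = a_k·p_{k-1} + p_{k-2}, q_k = a_k·q_{k-1} + q_{k-2} (p₋₁ = 1, q₋₁ = 0):
  k = 0: a₀ = 3; p₀/q₀ = 3/1; p₀² − 13·q₀² = 9 − 13 = -4.
  k = 1: m = 3, d = 4, a = ⌊(3 + 3)/4⌋ = 1; p/q = (1·3 + 1)/(1·1 + 0) = 4/1; p² − 13·q² = 16 − 13 = 3.
  k = 2: m = 1, d = 3, a = ⌊(3 + 1)/3⌋ = 1; p/q = (1·4 + 3)/(1·1 + 1) = 7/2; p² − 13·q² = 49 − 52 = -3.
  k = 3: m = 2, d = 3, a = ⌊(3 + 2)/3⌋ = 1; p/q = (1·7 + 4)/(1·2 + 1) = 11/3; p² − 13·q² = 121 − 117 = 4.
  k = 4: m = 1, d = 4, a = ⌊(3 + 1)/4⌋ = 1; p/q = (1·11 + 7)/(1·3 + 2) = 18/5; p² − 13·q² = 324 − 325 = -1.
  k = 5: m = 3, d = 1, a = ⌊(3 + 3)/1⌋ = 6; p/q = (6·18 + 11)/(6·5 + 3) = 119/33; p² − 13·q² = 14161 − 14157 = 4.
  k = 6: m = 3, d = 4, a = ⌊(3 + 3)/4⌋ = 1; p/q = (1·119 + 18)/(1·33 + 5) = 137/38; p² − 13·q² = 18769 − 18772 = -3.
  k = 7: m = 1, d = 3, a = ⌊(3 + 1)/3⌋ = 1; p/q = (1·137 + 119)/(1·38 + 33) = 256/71; p² − 13·q² = 65536 − 65533 = 3.
  k = 8: m = 2, d = 3, a = ⌊(3 + 2)/3⌋ = 1; p/q = (1·256 + 137)/(1·71 + 38) = 393/109; p² − 13·q² = 154449 − 154453 = -4.
  k = 9: m = 1, d = 4, a = ⌊(3 + 1)/4⌋ = 1; p/q = (1·393 + 256)/(1·109 + 71) = 649/180; p² − 13·q² = 421201 − 421200 = 1.
  The first convergent with p² − 13·q² = 1 gives the fundamental solution (x₁, y₁) = (649, 180).
Step 2: Apply the recurrence (x_{n+1}, y_{n+1}) = (x₁x_n + 13y₁y_n, x₁y_n + y₁x_n) repeatedly.
  From (x_1, y_1) = (649, 180): x_2 = 649·649 + 13·180·180 = 842401; y_2 = 649·180 + 180·649 = 233640.
  From (x_2, y_2) = (842401, 233640): x_3 = 649·842401 + 13·180·233640 = 1093435849; y_3 = 649·233640 + 180·842401 = 303264540.
Step 3: Verify x_3² - 13·y_3² = 1195601955878350801 - 1195601955878350800 = 1 (should be 1). ✓

(x_1, y_1) = (649, 180); (x_3, y_3) = (1093435849, 303264540).


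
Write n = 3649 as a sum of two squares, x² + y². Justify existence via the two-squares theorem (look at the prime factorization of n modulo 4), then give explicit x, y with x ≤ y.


Step 1: Factor n = 3649 = 41 · 89.
Step 2: Check the mod-4 condition on each prime factor: 41 ≡ 1 (mod 4), exponent 1; 89 ≡ 1 (mod 4), exponent 1.
All primes ≡ 3 (mod 4) appear to even exponent (or don't appear), so by the two-squares theorem n IS expressible as a sum of two squares.
Step 3: Build a representation. Here n = 41 · 89 is a product of primes ≡ 1 (mod 4). Each prime p ≡ 1 (mod 4) is itself a sum of two squares; find a² by testing p − a² for a perfect square:
  41: 41 − 1² = 40, 41 − 2² = 37, 41 − 3² = 32, 41 − 4² = 25 = 5² ⇒ 41 = 4² + 5².
  89: 89 − 1² = 88, 89 − 2² = 85, 89 − 3² = 80, 89 − 4² = 73, 89 − 5² = 64 = 8² ⇒ 89 = 5² + 8².
  Combine using the Brahmagupta–Fibonacci identity (a² + b²)(c² + d²) = (ac − bd)² + (ad + bc)² = (ac + bd)² + (ad − bc)²:
  41 · 89 = 3649: from (4² + 5²)(5² + 8²), take (4·5 − 5·8, 4·8 + 5·5) = (20 − 40, 32 + 25) = (-20, 57); dropping signs (only squares matter) gives (20, 57); check 20² + 57² = 400 + 3249 = 3649 ✓.
Step 4: Order so x ≤ y and verify: 20² + 57² = 400 + 3249 = 3649 = n. ✓

n = 3649 = 20² + 57² (one valid representation with x ≤ y).


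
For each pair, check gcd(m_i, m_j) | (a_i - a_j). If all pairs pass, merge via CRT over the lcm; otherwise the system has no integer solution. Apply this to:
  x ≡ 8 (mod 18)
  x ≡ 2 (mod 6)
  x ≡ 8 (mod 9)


Moduli 18, 6, 9 are not pairwise coprime, so CRT works modulo lcm(m_i) when all pairwise compatibility conditions hold.
Pairwise compatibility: gcd(m_i, m_j) must divide a_i - a_j for every pair.
Merge one congruence at a time:
  Start: x ≡ 8 (mod 18).
  Combine with x ≡ 2 (mod 6): gcd(18, 6) = 6; 2 - 8 = -6, which IS divisible by 6, so compatible.
    Write x = 8 + 18·t and substitute into x ≡ 2 (mod 6): 18·t ≡ 2 − 8 = -6 (mod 6).
    Divide the congruence (and modulus) by g = 6: 3·t ≡ -1 (mod 1).
    Modulo 1 every t works; take t = 0.
    Then x = 8 + 18·0 = 8, valid modulo lcm(18, 6) = 18: x ≡ 8 (mod 18).
  Combine with x ≡ 8 (mod 9): gcd(18, 9) = 9; 8 - 8 = 0, which IS divisible by 9, so compatible.
    Write x = 8 + 18·t and substitute into x ≡ 8 (mod 9): 18·t ≡ 8 − 8 = 0 (mod 9).
    Divide the congruence (and modulus) by g = 9: 2·t ≡ 0 (mod 1).
    Modulo 1 every t works; take t = 0.
    Then x = 8 + 18·0 = 8, valid modulo lcm(18, 9) = 18: x ≡ 8 (mod 18).
Verify: 8 mod 18 = 8, 8 mod 6 = 2, 8 mod 9 = 8.

x ≡ 8 (mod 18).


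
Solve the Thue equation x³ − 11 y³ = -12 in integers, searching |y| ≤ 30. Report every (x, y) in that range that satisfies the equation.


The equation is x³ - 11y³ = -12. For fixed y, x³ = 11·y³ − 12, so a solution requires the RHS to be a perfect cube.
Strategy: iterate y from -30 to 30, compute RHS = 11·y³ − 12, and check whether it is a (positive or negative) perfect cube.
Check small values of y:
  y = 0: RHS = -12 is not a perfect cube.
  y = 1: RHS = -1 = (-1)³ ⇒ x = -1 works.
  y = -1: RHS = -23 is not a perfect cube.
  y = 2: RHS = 76 is not a perfect cube.
  y = -2: RHS = -100 is not a perfect cube.
  y = 3: RHS = 285 is not a perfect cube.
  y = -3: RHS = -309 is not a perfect cube.
Continuing the search up to |y| = 30 finds no further solutions beyond those listed.
Collected solutions: (-1, 1).

Solutions (with |y| ≤ 30): (-1, 1).


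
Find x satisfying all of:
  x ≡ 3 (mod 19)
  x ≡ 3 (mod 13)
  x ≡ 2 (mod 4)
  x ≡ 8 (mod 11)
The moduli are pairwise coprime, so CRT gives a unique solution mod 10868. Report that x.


Product of moduli M = 19 · 13 · 4 · 11 = 10868.
Merge one congruence at a time:
  Start: x ≡ 3 (mod 19).
  Combine with x ≡ 3 (mod 13); new modulus lcm = 247.
    Write x = 3 + 19·t and substitute into x ≡ 3 (mod 13): 19·t ≡ 3 − 3 = 0 (mod 13).
    Reduce coefficients mod 13: 6·t ≡ 0 (mod 13).
    The inverse of 6 mod 13 is 11 (since 6·11 = 66 = 5·13 + 1), so t ≡ 11·0 = 0 ≡ 0 (mod 13).
    Then x = 3 + 19·0 = 3, valid modulo lcm(19, 13) = 247: x ≡ 3 (mod 247).
  Combine with x ≡ 2 (mod 4); new modulus lcm = 988.
    Write x = 3 + 247·t and substitute into x ≡ 2 (mod 4): 247·t ≡ 2 − 3 = -1 (mod 4).
    Reduce coefficients mod 4: 3·t ≡ 3 (mod 4).
    The inverse of 3 mod 4 is 3 (since 3·3 = 9 = 2·4 + 1), so t ≡ 3·3 = 9 ≡ 1 (mod 4).
    Then x = 3 + 247·1 = 250, valid modulo lcm(247, 4) = 988: x ≡ 250 (mod 988).
  Combine with x ≡ 8 (mod 11); new modulus lcm = 10868.
    Write x = 250 + 988·t and substitute into x ≡ 8 (mod 11): 988·t ≡ 8 − 250 = -242 (mod 11).
    Reduce coefficients mod 11: 9·t ≡ 0 (mod 11).
    The inverse of 9 mod 11 is 5 (since 9·5 = 45 = 4·11 + 1), so t ≡ 5·0 = 0 ≡ 0 (mod 11).
    Then x = 250 + 988·0 = 250, valid modulo lcm(988, 11) = 10868: x ≡ 250 (mod 10868).
Verify against each original: 250 mod 19 = 3, 250 mod 13 = 3, 250 mod 4 = 2, 250 mod 11 = 8.

x ≡ 250 (mod 10868).


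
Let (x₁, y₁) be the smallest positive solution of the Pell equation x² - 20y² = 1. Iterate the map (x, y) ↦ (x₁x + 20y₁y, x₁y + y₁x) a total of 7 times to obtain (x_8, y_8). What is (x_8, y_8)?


Step 1: Find the fundamental solution (x₁, y₁) of x² - 20y² = 1.
  Expand √20 as a continued fraction. a₀ = ⌊√20⌋ = 4; iterate m_{k+1} = d_k·a_k − m_k, d_{k+1} = (20 − m_{k+1}²)/d_k, a_{k+1} = ⌊(a₀ + m_{k+1})/d_{k+1}⌋ (starting m₀ = 0, d₀ = 1), with convergents p_k = a_k·p_{k-1} + p_{k-2}, q_k = a_k·q_{k-1} + q_{k-2} (p₋₁ = 1, q₋₁ = 0):
  k = 0: a₀ = 4; p₀/q₀ = 4/1; p₀² − 20·q₀² = 16 − 20 = -4.
  k = 1: m = 4, d = 4, a = ⌊(4 + 4)/4⌋ = 2; p/q = (2·4 + 1)/(2·1 + 0) = 9/2; p² − 20·q² = 81 − 80 = 1.
  The first convergent with p² − 20·q² = 1 gives the fundamental solution (x₁, y₁) = (9, 2).
Step 2: Apply the recurrence (x_{n+1}, y_{n+1}) = (x₁x_n + 20y₁y_n, x₁y_n + y₁x_n) repeatedly.
  From (x_1, y_1) = (9, 2): x_2 = 9·9 + 20·2·2 = 161; y_2 = 9·2 + 2·9 = 36.
  From (x_2, y_2) = (161, 36): x_3 = 9·161 + 20·2·36 = 2889; y_3 = 9·36 + 2·161 = 646.
  From (x_3, y_3) = (2889, 646): x_4 = 9·2889 + 20·2·646 = 51841; y_4 = 9·646 + 2·2889 = 11592.
  From (x_4, y_4) = (51841, 11592): x_5 = 9·51841 + 20·2·11592 = 930249; y_5 = 9·11592 + 2·51841 = 208010.
  From (x_5, y_5) = (930249, 208010): x_6 = 9·930249 + 20·2·208010 = 16692641; y_6 = 9·208010 + 2·930249 = 3732588.
  From (x_6, y_6) = (16692641, 3732588): x_7 = 9·16692641 + 20·2·3732588 = 299537289; y_7 = 9·3732588 + 2·16692641 = 66978574.
  From (x_7, y_7) = (299537289, 66978574): x_8 = 9·299537289 + 20·2·66978574 = 5374978561; y_8 = 9·66978574 + 2·299537289 = 1201881744.
Step 3: Verify x_8² - 20·y_8² = 28890394531209630721 - 28890394531209630720 = 1 (should be 1). ✓

(x_1, y_1) = (9, 2); (x_8, y_8) = (5374978561, 1201881744).


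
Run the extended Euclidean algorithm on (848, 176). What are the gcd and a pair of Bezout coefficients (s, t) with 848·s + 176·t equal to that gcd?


Euclidean algorithm on (848, 176) — divide until remainder is 0:
  848 = 4 · 176 + 144
  176 = 1 · 144 + 32
  144 = 4 · 32 + 16
  32 = 2 · 16 + 0
gcd(848, 176) = 16.
Track Bezout coefficients alongside the remainders: start with r₀ = 848 = a·1 + b·0 (s = 1, t = 0) and r₁ = 176 = a·0 + b·1 (s = 0, t = 1); each new remainder r_{k+1} = r_{k-1} − q_k·r_k inherits s_{k+1} = s_{k-1} − q_k·s_k, t_{k+1} = t_{k-1} − q_k·t_k, so r_k = a·s_k + b·t_k at every step:
  q = 4: r = 144, s = 1 − 4·0 = 1, t = 0 − 4·1 = -4  (check: 848·1 + 176·(-4) = 144)
  q = 1: r = 32, s = 0 − 1·1 = -1, t = 1 − 1·(-4) = 5  (check: 848·(-1) + 176·5 = 32)
  q = 4: r = 16, s = 1 − 4·(-1) = 5, t = -4 − 4·5 = -24  (check: 848·5 + 176·(-24) = 16)
The row with r = 16 (the gcd) gives the Bezout coefficients s = 5, t = -24.
Result: 848 · (5) + 176 · (-24) = 16.

gcd(848, 176) = 16; s = 5, t = -24 (check: 848·5 + 176·(-24) = 16).


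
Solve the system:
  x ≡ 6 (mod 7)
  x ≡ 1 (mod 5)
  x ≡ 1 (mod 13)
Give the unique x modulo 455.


Moduli 7, 5, 13 are pairwise coprime; by CRT there is a unique solution modulo M = 7 · 5 · 13 = 455.
Solve pairwise, accumulating the modulus:
  Start with x ≡ 6 (mod 7).
  Combine with x ≡ 1 (mod 5): since gcd(7, 5) = 1, we get a unique residue mod 35.
    Write x = 6 + 7·t and substitute into x ≡ 1 (mod 5): 7·t ≡ 1 − 6 = -5 (mod 5).
    Reduce coefficients mod 5: 2·t ≡ 0 (mod 5).
    The inverse of 2 mod 5 is 3 (since 2·3 = 6 = 1·5 + 1), so t ≡ 3·0 = 0 ≡ 0 (mod 5).
    Then x = 6 + 7·0 = 6, valid modulo lcm(7, 5) = 35: x ≡ 6 (mod 35).
  Combine with x ≡ 1 (mod 13): since gcd(35, 13) = 1, we get a unique residue mod 455.
    Write x = 6 + 35·t and substitute into x ≡ 1 (mod 13): 35·t ≡ 1 − 6 = -5 (mod 13).
    Reduce coefficients mod 13: 9·t ≡ 8 (mod 13).
    The inverse of 9 mod 13 is 3 (since 9·3 = 27 = 2·13 + 1), so t ≡ 3·8 = 24 ≡ 11 (mod 13).
    Then x = 6 + 35·11 = 391, valid modulo lcm(35, 13) = 455: x ≡ 391 (mod 455).
Verify: 391 mod 7 = 6 ✓, 391 mod 5 = 1 ✓, 391 mod 13 = 1 ✓.

x ≡ 391 (mod 455).


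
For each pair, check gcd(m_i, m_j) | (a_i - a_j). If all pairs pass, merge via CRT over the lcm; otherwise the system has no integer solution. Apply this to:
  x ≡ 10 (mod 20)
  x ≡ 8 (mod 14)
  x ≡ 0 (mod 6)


Moduli 20, 14, 6 are not pairwise coprime, so CRT works modulo lcm(m_i) when all pairwise compatibility conditions hold.
Pairwise compatibility: gcd(m_i, m_j) must divide a_i - a_j for every pair.
Merge one congruence at a time:
  Start: x ≡ 10 (mod 20).
  Combine with x ≡ 8 (mod 14): gcd(20, 14) = 2; 8 - 10 = -2, which IS divisible by 2, so compatible.
    Write x = 10 + 20·t and substitute into x ≡ 8 (mod 14): 20·t ≡ 8 − 10 = -2 (mod 14).
    Divide the congruence (and modulus) by g = 2: 10·t ≡ -1 (mod 7).
    Reduce coefficients mod 7: 3·t ≡ 6 (mod 7).
    The inverse of 3 mod 7 is 5 (since 3·5 = 15 = 2·7 + 1), so t ≡ 5·6 = 30 ≡ 2 (mod 7).
    Then x = 10 + 20·2 = 50, valid modulo lcm(20, 14) = 140: x ≡ 50 (mod 140).
  Combine with x ≡ 0 (mod 6): gcd(140, 6) = 2; 0 - 50 = -50, which IS divisible by 2, so compatible.
    Write x = 50 + 140·t and substitute into x ≡ 0 (mod 6): 140·t ≡ 0 − 50 = -50 (mod 6).
    Divide the congruence (and modulus) by g = 2: 70·t ≡ -25 (mod 3).
    Reduce coefficients mod 3: 1·t ≡ 2 (mod 3).
    So t ≡ 2 (mod 3).
    Then x = 50 + 140·2 = 330, valid modulo lcm(140, 6) = 420: x ≡ 330 (mod 420).
Verify: 330 mod 20 = 10, 330 mod 14 = 8, 330 mod 6 = 0.

x ≡ 330 (mod 420).


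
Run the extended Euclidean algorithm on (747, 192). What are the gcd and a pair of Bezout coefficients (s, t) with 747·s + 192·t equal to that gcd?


Euclidean algorithm on (747, 192) — divide until remainder is 0:
  747 = 3 · 192 + 171
  192 = 1 · 171 + 21
  171 = 8 · 21 + 3
  21 = 7 · 3 + 0
gcd(747, 192) = 3.
Track Bezout coefficients alongside the remainders: start with r₀ = 747 = a·1 + b·0 (s = 1, t = 0) and r₁ = 192 = a·0 + b·1 (s = 0, t = 1); each new remainder r_{k+1} = r_{k-1} − q_k·r_k inherits s_{k+1} = s_{k-1} − q_k·s_k, t_{k+1} = t_{k-1} − q_k·t_k, so r_k = a·s_k + b·t_k at every step:
  q = 3: r = 171, s = 1 − 3·0 = 1, t = 0 − 3·1 = -3  (check: 747·1 + 192·(-3) = 171)
  q = 1: r = 21, s = 0 − 1·1 = -1, t = 1 − 1·(-3) = 4  (check: 747·(-1) + 192·4 = 21)
  q = 8: r = 3, s = 1 − 8·(-1) = 9, t = -3 − 8·4 = -35  (check: 747·9 + 192·(-35) = 3)
The row with r = 3 (the gcd) gives the Bezout coefficients s = 9, t = -35.
Result: 747 · (9) + 192 · (-35) = 3.

gcd(747, 192) = 3; s = 9, t = -35 (check: 747·9 + 192·(-35) = 3).


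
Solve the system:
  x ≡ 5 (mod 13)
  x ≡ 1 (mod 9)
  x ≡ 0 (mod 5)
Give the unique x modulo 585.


Moduli 13, 9, 5 are pairwise coprime; by CRT there is a unique solution modulo M = 13 · 9 · 5 = 585.
Solve pairwise, accumulating the modulus:
  Start with x ≡ 5 (mod 13).
  Combine with x ≡ 1 (mod 9): since gcd(13, 9) = 1, we get a unique residue mod 117.
    Write x = 5 + 13·t and substitute into x ≡ 1 (mod 9): 13·t ≡ 1 − 5 = -4 (mod 9).
    Reduce coefficients mod 9: 4·t ≡ 5 (mod 9).
    The inverse of 4 mod 9 is 7 (since 4·7 = 28 = 3·9 + 1), so t ≡ 7·5 = 35 ≡ 8 (mod 9).
    Then x = 5 + 13·8 = 109, valid modulo lcm(13, 9) = 117: x ≡ 109 (mod 117).
  Combine with x ≡ 0 (mod 5): since gcd(117, 5) = 1, we get a unique residue mod 585.
    Write x = 109 + 117·t and substitute into x ≡ 0 (mod 5): 117·t ≡ 0 − 109 = -109 (mod 5).
    Reduce coefficients mod 5: 2·t ≡ 1 (mod 5).
    The inverse of 2 mod 5 is 3 (since 2·3 = 6 = 1·5 + 1), so t ≡ 3·1 = 3 ≡ 3 (mod 5).
    Then x = 109 + 117·3 = 460, valid modulo lcm(117, 5) = 585: x ≡ 460 (mod 585).
Verify: 460 mod 13 = 5 ✓, 460 mod 9 = 1 ✓, 460 mod 5 = 0 ✓.

x ≡ 460 (mod 585).


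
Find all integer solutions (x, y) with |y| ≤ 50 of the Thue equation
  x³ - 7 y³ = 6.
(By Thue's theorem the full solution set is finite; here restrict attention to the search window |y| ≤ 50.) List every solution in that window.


The equation is x³ - 7y³ = 6. For fixed y, x³ = 7·y³ + 6, so a solution requires the RHS to be a perfect cube.
Strategy: iterate y from -50 to 50, compute RHS = 7·y³ + 6, and check whether it is a (positive or negative) perfect cube.
Check small values of y:
  y = 0: RHS = 6 is not a perfect cube.
  y = 1: RHS = 13 is not a perfect cube.
  y = -1: RHS = -1 = (-1)³ ⇒ x = -1 works.
  y = 2: RHS = 62 is not a perfect cube.
  y = -2: RHS = -50 is not a perfect cube.
  y = 3: RHS = 195 is not a perfect cube.
  y = -3: RHS = -183 is not a perfect cube.
Continuing the search up to |y| = 50 finds no further solutions beyond those listed.
Collected solutions: (-1, -1).

Solutions (with |y| ≤ 50): (-1, -1).


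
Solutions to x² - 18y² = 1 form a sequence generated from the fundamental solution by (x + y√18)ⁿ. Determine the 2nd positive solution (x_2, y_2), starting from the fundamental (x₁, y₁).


Step 1: Find the fundamental solution (x₁, y₁) of x² - 18y² = 1.
  Expand √18 as a continued fraction. a₀ = ⌊√18⌋ = 4; iterate m_{k+1} = d_k·a_k − m_k, d_{k+1} = (18 − m_{k+1}²)/d_k, a_{k+1} = ⌊(a₀ + m_{k+1})/d_{k+1}⌋ (starting m₀ = 0, d₀ = 1), with convergents p_k = a_k·p_{k-1} + p_{k-2}, q_k = a_k·q_{k-1} + q_{k-2} (p₋₁ = 1, q₋₁ = 0):
  k = 0: a₀ = 4; p₀/q₀ = 4/1; p₀² − 18·q₀² = 16 − 18 = -2.
  k = 1: m = 4, d = 2, a = ⌊(4 + 4)/2⌋ = 4; p/q = (4·4 + 1)/(4·1 + 0) = 17/4; p² − 18·q² = 289 − 288 = 1.
  The first convergent with p² − 18·q² = 1 gives the fundamental solution (x₁, y₁) = (17, 4).
Step 2: Apply the recurrence (x_{n+1}, y_{n+1}) = (x₁x_n + 18y₁y_n, x₁y_n + y₁x_n) repeatedly.
  From (x_1, y_1) = (17, 4): x_2 = 17·17 + 18·4·4 = 577; y_2 = 17·4 + 4·17 = 136.
Step 3: Verify x_2² - 18·y_2² = 332929 - 332928 = 1 (should be 1). ✓

(x_1, y_1) = (17, 4); (x_2, y_2) = (577, 136).


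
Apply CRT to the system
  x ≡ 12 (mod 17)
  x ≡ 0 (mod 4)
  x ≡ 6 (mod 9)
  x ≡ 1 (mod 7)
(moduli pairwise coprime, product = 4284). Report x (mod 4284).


Product of moduli M = 17 · 4 · 9 · 7 = 4284.
Merge one congruence at a time:
  Start: x ≡ 12 (mod 17).
  Combine with x ≡ 0 (mod 4); new modulus lcm = 68.
    Write x = 12 + 17·t and substitute into x ≡ 0 (mod 4): 17·t ≡ 0 − 12 = -12 (mod 4).
    Reduce coefficients mod 4: 1·t ≡ 0 (mod 4).
    So t ≡ 0 (mod 4).
    Then x = 12 + 17·0 = 12, valid modulo lcm(17, 4) = 68: x ≡ 12 (mod 68).
  Combine with x ≡ 6 (mod 9); new modulus lcm = 612.
    Write x = 12 + 68·t and substitute into x ≡ 6 (mod 9): 68·t ≡ 6 − 12 = -6 (mod 9).
    Reduce coefficients mod 9: 5·t ≡ 3 (mod 9).
    The inverse of 5 mod 9 is 2 (since 5·2 = 10 = 1·9 + 1), so t ≡ 2·3 = 6 ≡ 6 (mod 9).
    Then x = 12 + 68·6 = 420, valid modulo lcm(68, 9) = 612: x ≡ 420 (mod 612).
  Combine with x ≡ 1 (mod 7); new modulus lcm = 4284.
    Write x = 420 + 612·t and substitute into x ≡ 1 (mod 7): 612·t ≡ 1 − 420 = -419 (mod 7).
    Reduce coefficients mod 7: 3·t ≡ 1 (mod 7).
    The inverse of 3 mod 7 is 5 (since 3·5 = 15 = 2·7 + 1), so t ≡ 5·1 = 5 ≡ 5 (mod 7).
    Then x = 420 + 612·5 = 3480, valid modulo lcm(612, 7) = 4284: x ≡ 3480 (mod 4284).
Verify against each original: 3480 mod 17 = 12, 3480 mod 4 = 0, 3480 mod 9 = 6, 3480 mod 7 = 1.

x ≡ 3480 (mod 4284).


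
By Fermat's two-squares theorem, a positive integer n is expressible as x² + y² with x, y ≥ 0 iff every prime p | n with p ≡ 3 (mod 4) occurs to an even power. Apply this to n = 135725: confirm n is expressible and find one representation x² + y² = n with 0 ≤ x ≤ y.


Step 1: Factor n = 135725 = 5^2 · 61 · 89.
Step 2: Check the mod-4 condition on each prime factor: 5 ≡ 1 (mod 4), exponent 2; 61 ≡ 1 (mod 4), exponent 1; 89 ≡ 1 (mod 4), exponent 1.
All primes ≡ 3 (mod 4) appear to even exponent (or don't appear), so by the two-squares theorem n IS expressible as a sum of two squares.
Step 3: Build a representation. Group n = k² · m with k = 5 and m = 61 · 89 = 5429 (a product of primes ≡ 1 (mod 4)); a representation of m scales to one of n via (k·x)² + (k·y)² = k²(x² + y²). Each prime p ≡ 1 (mod 4) is itself a sum of two squares; find a² by testing p − a² for a perfect square:
  61: 61 − 1² = 60, 61 − 2² = 57, 61 − 3² = 52, 61 − 4² = 45, 61 − 5² = 36 = 6² ⇒ 61 = 5² + 6².
  89: 89 − 1² = 88, 89 − 2² = 85, 89 − 3² = 80, 89 − 4² = 73, 89 − 5² = 64 = 8² ⇒ 89 = 5² + 8².
  Combine using the Brahmagupta–Fibonacci identity (a² + b²)(c² + d²) = (ac − bd)² + (ad + bc)² = (ac + bd)² + (ad − bc)²:
  61 · 89 = 5429: from (5² + 6²)(5² + 8²), take (5·5 − 6·8, 5·8 + 6·5) = (25 − 48, 40 + 30) = (-23, 70); dropping signs (only squares matter) gives (23, 70); check 23² + 70² = 529 + 4900 = 5429 ✓.
  Scale by k = 5: (5·23, 5·70) = (115, 350).
Step 4: Order so x ≤ y and verify: 115² + 350² = 13225 + 122500 = 135725 = n. ✓

n = 135725 = 115² + 350² (one valid representation with x ≤ y).
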